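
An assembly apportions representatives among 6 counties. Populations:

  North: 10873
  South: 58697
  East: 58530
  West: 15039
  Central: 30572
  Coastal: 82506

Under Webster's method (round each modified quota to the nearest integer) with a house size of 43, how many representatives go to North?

2

Standard divisor 256217/43 ≈ 5958.535; standard quotas: North 1.825, South 9.851, East 9.823, West 2.524, Central 5.131, Coastal 13.847.
Rounding to the nearest integer gives 2, 10, 10, 3, 5, 14 = 44 seats, so the divisor must be adjusted.
With modified divisor 6100: modified quotas North 1.782, South 9.622, East 9.595, West 2.465, Central 5.012, Coastal 13.526.
Rounding to the nearest integer: North 2, South 10, East 10, West 2, Central 5, Coastal 14 (total 43).
North receives 2.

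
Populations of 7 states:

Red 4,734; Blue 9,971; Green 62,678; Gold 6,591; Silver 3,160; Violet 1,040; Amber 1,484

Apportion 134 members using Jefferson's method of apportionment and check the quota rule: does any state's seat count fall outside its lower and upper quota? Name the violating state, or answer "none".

Standard quotas: Red 7.075, Blue 14.902, Green 93.677, Gold 9.851, Silver 4.723, Violet 1.554, Amber 2.218.
Jefferson allocation: Red 7, Blue 15, Green 95, Gold 10, Silver 4, Violet 1, Amber 2.
Green has quota 93.677 (lower 93, upper 94) but receives 95 — outside the quota interval.

Green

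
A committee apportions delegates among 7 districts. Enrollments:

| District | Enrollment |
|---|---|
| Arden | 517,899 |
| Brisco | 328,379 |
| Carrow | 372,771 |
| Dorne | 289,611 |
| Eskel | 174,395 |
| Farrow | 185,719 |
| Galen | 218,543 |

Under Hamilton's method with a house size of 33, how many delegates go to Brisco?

5

The standard divisor is 2087317/33 ≈ 63252.03.
Standard quotas: Arden 8.1879, Brisco 5.1916, Carrow 5.8934, Dorne 4.5787, Eskel 2.7571, Farrow 2.9362, Galen 3.4551.
Lower quotas: Arden 8, Brisco 5, Carrow 5, Dorne 4, Eskel 2, Farrow 2, Galen 3 (sum 29, leaving 4 seats).
Remainders in descending order: Farrow 0.9362, Carrow 0.8934, Eskel 0.7571, Dorne 0.5787, Galen 0.4551, Brisco 0.1916, Arden 0.1879.
Largest remainders: Farrow, Carrow, Eskel, Dorne receive the extra seats.
Brisco receives 5.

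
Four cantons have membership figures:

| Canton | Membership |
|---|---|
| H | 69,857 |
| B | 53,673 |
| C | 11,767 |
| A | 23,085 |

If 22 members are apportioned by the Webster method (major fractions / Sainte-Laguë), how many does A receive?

3

Standard divisor 158382/22 ≈ 7199.182; standard quotas: H 9.703, B 7.455, C 1.634, A 3.207.
Rounding to the nearest integer gives H 10, B 7, C 2, A 3 — total 22, matching the house size, so no adjustment is needed.
A receives 3.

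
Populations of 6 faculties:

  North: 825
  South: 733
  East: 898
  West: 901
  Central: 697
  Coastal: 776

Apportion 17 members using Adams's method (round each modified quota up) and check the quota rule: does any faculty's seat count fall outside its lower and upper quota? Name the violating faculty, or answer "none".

none

Standard quotas: North 2.904, South 2.580, East 3.161, West 3.171, Central 2.453, Coastal 2.731.
Adams allocation: North 3, South 3, East 3, West 3, Central 2, Coastal 3.
Every allocation lies between the lower and upper quota.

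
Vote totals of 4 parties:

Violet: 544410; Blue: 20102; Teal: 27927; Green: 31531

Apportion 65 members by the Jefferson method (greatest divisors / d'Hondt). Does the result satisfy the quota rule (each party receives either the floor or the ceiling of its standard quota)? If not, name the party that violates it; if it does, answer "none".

Violet

Standard quotas: Violet 56.712, Blue 2.094, Teal 2.909, Green 3.285.
Jefferson allocation: Violet 58, Blue 2, Teal 2, Green 3.
Violet has quota 56.712 (lower 56, upper 57) but receives 58 — outside the quota interval.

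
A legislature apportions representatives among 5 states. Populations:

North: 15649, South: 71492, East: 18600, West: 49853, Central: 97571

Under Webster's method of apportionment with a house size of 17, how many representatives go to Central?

Standard divisor 253165/17 ≈ 14892.059; standard quotas: North 1.051, South 4.801, East 1.249, West 3.348, Central 6.552.
Rounding to the nearest integer gives North 1, South 5, East 1, West 3, Central 7 — total 17, matching the house size, so no adjustment is needed.
Central receives 7.

7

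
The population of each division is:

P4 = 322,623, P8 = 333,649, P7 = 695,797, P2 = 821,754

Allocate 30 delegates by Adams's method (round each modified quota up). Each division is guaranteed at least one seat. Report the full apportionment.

P4=5, P8=5, P7=9, P2=11

Standard divisor 2173823/30 ≈ 72460.767; standard quotas: P4 4.452, P8 4.605, P7 9.602, P2 11.341.
Rounding up gives 5, 5, 10, 12 = 32 seats, so the divisor must be adjusted.
With modified divisor 79000: modified quotas P4 4.084, P8 4.223, P7 8.808, P2 10.402.
Rounding up: P4 5, P8 5, P7 9, P2 11 (total 30).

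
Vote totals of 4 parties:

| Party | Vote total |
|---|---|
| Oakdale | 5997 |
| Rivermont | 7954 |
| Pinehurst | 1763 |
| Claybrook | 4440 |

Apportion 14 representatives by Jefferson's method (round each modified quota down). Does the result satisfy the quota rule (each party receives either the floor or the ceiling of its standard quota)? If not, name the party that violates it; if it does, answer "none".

none

Standard quotas: Oakdale 4.166, Rivermont 5.525, Pinehurst 1.225, Claybrook 3.084.
Jefferson allocation: Oakdale 4, Rivermont 6, Pinehurst 1, Claybrook 3.
Every allocation lies between the lower and upper quota.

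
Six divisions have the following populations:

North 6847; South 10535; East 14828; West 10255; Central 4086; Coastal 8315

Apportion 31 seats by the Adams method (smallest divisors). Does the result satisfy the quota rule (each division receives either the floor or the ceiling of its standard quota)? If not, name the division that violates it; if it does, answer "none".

none

Standard quotas: North 3.869, South 5.952, East 8.378, West 5.794, Central 2.309, Coastal 4.698.
Adams allocation: North 4, South 6, East 8, West 6, Central 2, Coastal 5.
Every allocation lies between the lower and upper quota.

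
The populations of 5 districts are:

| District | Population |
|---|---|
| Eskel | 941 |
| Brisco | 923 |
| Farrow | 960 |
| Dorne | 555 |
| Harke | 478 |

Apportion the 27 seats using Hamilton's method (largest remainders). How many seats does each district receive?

Eskel 7, Brisco 6, Farrow 7, Dorne 4, Harke 3

The standard divisor is 3857/27 ≈ 142.852.
Standard quotas: Eskel 6.587, Brisco 6.461, Farrow 6.720, Dorne 3.885, Harke 3.346.
Lower quotas: Eskel 6, Brisco 6, Farrow 6, Dorne 3, Harke 3 (sum 24, leaving 3 seats).
Remainders in descending order: Dorne 0.885, Farrow 0.720, Eskel 0.587, Brisco 0.461, Harke 0.346.
The surplus seats go to Dorne, Farrow, Eskel.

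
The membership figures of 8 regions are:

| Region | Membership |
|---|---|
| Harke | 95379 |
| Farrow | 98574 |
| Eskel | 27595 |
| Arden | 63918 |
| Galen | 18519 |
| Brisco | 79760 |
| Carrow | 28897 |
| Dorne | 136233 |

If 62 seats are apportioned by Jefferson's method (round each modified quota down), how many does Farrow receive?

11

Standard divisor 548875/62 ≈ 8852.823; standard quotas: Harke 10.774, Farrow 11.135, Eskel 3.117, Arden 7.220, Galen 2.092, Brisco 9.010, Carrow 3.264, Dorne 15.389.
Rounding down gives 10, 11, 3, 7, 2, 9, 3, 15 = 60 seats, so the divisor must be adjusted.
With modified divisor 8400: modified quotas Harke 11.355, Farrow 11.735, Eskel 3.285, Arden 7.609, Galen 2.205, Brisco 9.495, Carrow 3.440, Dorne 16.218.
Rounding down: Harke 11, Farrow 11, Eskel 3, Arden 7, Galen 2, Brisco 9, Carrow 3, Dorne 16 (total 62).
Farrow receives 11.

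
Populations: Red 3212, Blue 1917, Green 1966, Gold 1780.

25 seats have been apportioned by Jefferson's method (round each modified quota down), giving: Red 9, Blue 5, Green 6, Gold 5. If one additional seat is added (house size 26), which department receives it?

Priority for the next seat is population ÷ (current seats + 1).
Priorities: Red 321.200, Blue 319.500, Green 280.857, Gold 296.667.
Highest priority: Red.

Red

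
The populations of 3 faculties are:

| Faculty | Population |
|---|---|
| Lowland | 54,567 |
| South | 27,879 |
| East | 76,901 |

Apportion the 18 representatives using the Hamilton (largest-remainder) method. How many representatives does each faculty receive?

The standard divisor is 159347/18 ≈ 8852.611.
Standard quotas: Lowland 6.1639, South 3.1492, East 8.6868.
Lower quotas: Lowland 6, South 3, East 8 (sum 17, leaving 1 seat).
Remainders in descending order: East 0.6868, Lowland 0.1639, South 0.1492.
The surplus seat goes to East.

Lowland 6, South 3, East 9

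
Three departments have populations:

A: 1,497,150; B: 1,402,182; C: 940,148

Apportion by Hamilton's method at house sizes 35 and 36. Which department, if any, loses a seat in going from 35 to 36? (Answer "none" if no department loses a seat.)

none

At 35 seats: A 14, B 13, C 8.
At 36 seats: A 14, B 13, C 9.
No department's allocation decreased.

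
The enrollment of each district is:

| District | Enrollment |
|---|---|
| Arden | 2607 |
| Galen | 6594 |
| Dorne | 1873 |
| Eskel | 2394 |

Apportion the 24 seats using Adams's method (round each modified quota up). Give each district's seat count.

Standard divisor 13468/24 ≈ 561.167; standard quotas: Arden 4.646, Galen 11.751, Dorne 3.338, Eskel 4.266.
Rounding up gives 5, 12, 4, 5 = 26 seats, so the divisor must be adjusted.
With modified divisor 610: modified quotas Arden 4.274, Galen 10.810, Dorne 3.070, Eskel 3.925.
Rounding up: Arden 5, Galen 11, Dorne 4, Eskel 4 (total 24).

Arden=5, Galen=11, Dorne=4, Eskel=4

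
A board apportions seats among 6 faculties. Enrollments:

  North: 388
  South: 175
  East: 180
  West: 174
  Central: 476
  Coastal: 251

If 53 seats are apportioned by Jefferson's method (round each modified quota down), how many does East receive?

Standard divisor 1644/53 ≈ 31.019; standard quotas: North 12.509, South 5.642, East 5.803, West 5.609, Central 15.345, Coastal 8.092.
Rounding down gives 12, 5, 5, 5, 15, 8 = 50 seats, so the divisor must be adjusted.
With modified divisor 29.5: modified quotas North 13.153, South 5.932, East 6.102, West 5.898, Central 16.136, Coastal 8.508.
Rounding down: North 13, South 5, East 6, West 5, Central 16, Coastal 8 (total 53).
East receives 6.

6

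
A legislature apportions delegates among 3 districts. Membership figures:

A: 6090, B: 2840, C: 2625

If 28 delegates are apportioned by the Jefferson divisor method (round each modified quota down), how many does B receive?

Standard divisor 11555/28 ≈ 412.679; standard quotas: A 14.757, B 6.882, C 6.361.
Rounding down gives 14, 6, 6 = 26 seats, so the divisor must be adjusted.
With modified divisor 400: modified quotas A 15.225, B 7.100, C 6.562.
Rounding down: A 15, B 7, C 6 (total 28).
B receives 7.

7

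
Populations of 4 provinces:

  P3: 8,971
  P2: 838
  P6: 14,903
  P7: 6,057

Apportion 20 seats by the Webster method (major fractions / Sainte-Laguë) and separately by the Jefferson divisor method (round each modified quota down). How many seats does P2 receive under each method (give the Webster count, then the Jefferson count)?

Webster: P3 6, P2 1, P6 9, P7 4.
Jefferson: P3 6, P2 0, P6 10, P7 4.
P2 gets 1 under Webster and 0 under Jefferson.

1 and 0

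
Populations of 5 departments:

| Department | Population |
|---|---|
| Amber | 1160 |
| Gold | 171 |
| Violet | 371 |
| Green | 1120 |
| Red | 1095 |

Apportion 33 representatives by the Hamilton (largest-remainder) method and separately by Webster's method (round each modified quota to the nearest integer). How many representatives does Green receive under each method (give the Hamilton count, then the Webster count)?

9 and 10

Hamilton: Amber 10, Gold 2, Violet 3, Green 9, Red 9.
Webster: Amber 10, Gold 1, Violet 3, Green 10, Red 9.
Green gets 9 under Hamilton and 10 under Webster.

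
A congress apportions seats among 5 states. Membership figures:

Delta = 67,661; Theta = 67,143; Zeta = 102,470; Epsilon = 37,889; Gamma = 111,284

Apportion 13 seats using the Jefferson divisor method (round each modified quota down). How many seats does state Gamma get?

4

Standard divisor 386447/13 ≈ 29726.692; standard quotas: Delta 2.276, Theta 2.259, Zeta 3.447, Epsilon 1.275, Gamma 3.744.
Rounding down gives 2, 2, 3, 1, 3 = 11 seats, so the divisor must be adjusted.
With modified divisor 24100: modified quotas Delta 2.808, Theta 2.786, Zeta 4.252, Epsilon 1.572, Gamma 4.618.
Rounding down: Delta 2, Theta 2, Zeta 4, Epsilon 1, Gamma 4 (total 13).
Gamma receives 4.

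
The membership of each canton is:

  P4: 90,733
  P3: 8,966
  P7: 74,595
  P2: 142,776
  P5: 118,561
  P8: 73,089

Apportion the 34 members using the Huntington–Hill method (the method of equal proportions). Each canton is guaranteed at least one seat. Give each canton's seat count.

With divisor 15447: modified quotas P4 5.874, P3 0.580, P7 4.829, P2 9.243, P5 7.675, P8 4.732.
Geometric-mean thresholds: P4 √(5·6)=5.477, P3 (min 1), P7 √(4·5)=4.472, P2 √(9·10)=9.487, P5 √(7·8)=7.483, P8 √(4·5)=4.472.
Each quota rounded against its threshold gives P4 6, P3 1, P7 5, P2 9, P5 8, P8 5 (total 34).

P4=6, P3=1, P7=5, P2=9, P5=8, P8=5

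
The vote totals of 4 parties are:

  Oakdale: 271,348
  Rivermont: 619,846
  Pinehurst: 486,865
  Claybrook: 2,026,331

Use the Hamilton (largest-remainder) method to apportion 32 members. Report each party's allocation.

Oakdale: 2; Rivermont: 6; Pinehurst: 5; Claybrook: 19

The standard divisor is 3404390/32 ≈ 106387.188.
Standard quotas: Oakdale 2.5506, Rivermont 5.8263, Pinehurst 4.5763, Claybrook 19.0468.
Lower quotas: Oakdale 2, Rivermont 5, Pinehurst 4, Claybrook 19 (sum 30, leaving 2 seats).
Remainders in descending order: Rivermont 0.8263, Pinehurst 0.5763, Oakdale 0.5506, Claybrook 0.0468.
Largest remainders: Rivermont, Pinehurst receive the extra seats.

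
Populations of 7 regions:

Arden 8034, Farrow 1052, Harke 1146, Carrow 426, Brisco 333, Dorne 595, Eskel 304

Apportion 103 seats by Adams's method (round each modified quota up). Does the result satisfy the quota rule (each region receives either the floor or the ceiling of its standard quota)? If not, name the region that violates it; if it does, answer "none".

Standard quotas: Arden 69.596, Farrow 9.113, Harke 9.928, Carrow 3.690, Brisco 2.885, Dorne 5.154, Eskel 2.633.
Adams allocation: Arden 68, Farrow 9, Harke 10, Carrow 4, Brisco 3, Dorne 6, Eskel 3.
Arden has quota 69.596 (lower 69, upper 70) but receives 68 — outside the quota interval.

Arden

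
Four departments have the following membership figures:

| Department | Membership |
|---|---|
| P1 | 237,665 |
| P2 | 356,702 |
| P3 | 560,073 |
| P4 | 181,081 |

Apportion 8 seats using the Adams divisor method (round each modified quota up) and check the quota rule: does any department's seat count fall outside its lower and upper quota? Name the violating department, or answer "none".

Standard quotas: P1 1.424, P2 2.137, P3 3.355, P4 1.085.
Adams allocation: P1 2, P2 2, P3 3, P4 1.
Every allocation lies between the lower and upper quota.

none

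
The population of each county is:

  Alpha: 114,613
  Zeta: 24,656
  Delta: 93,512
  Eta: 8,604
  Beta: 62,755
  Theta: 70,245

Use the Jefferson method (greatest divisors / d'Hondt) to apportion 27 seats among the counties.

Alpha 9, Zeta 1, Delta 7, Eta 0, Beta 5, Theta 5

Standard divisor 374385/27 ≈ 13866.111; standard quotas: Alpha 8.266, Zeta 1.778, Delta 6.744, Eta 0.621, Beta 4.526, Theta 5.066.
Rounding down gives 8, 1, 6, 0, 4, 5 = 24 seats, so the divisor must be adjusted.
With modified divisor 12484.1: modified quotas Alpha 9.181, Zeta 1.975, Delta 7.490, Eta 0.689, Beta 5.027, Theta 5.627.
Rounding down: Alpha 9, Zeta 1, Delta 7, Eta 0, Beta 5, Theta 5 (total 27).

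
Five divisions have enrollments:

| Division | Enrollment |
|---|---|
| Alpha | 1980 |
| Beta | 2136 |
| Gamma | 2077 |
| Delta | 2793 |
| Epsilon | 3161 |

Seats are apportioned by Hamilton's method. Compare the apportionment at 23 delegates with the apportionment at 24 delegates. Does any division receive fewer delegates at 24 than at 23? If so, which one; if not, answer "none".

At 23 seats: Alpha 4, Beta 4, Gamma 4, Delta 5, Epsilon 6.
At 24 seats: Alpha 4, Beta 4, Gamma 4, Delta 6, Epsilon 6.
No division's allocation decreased.

none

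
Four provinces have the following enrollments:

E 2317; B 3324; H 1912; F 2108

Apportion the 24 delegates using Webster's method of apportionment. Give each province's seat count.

E: 6, B: 8, H: 5, F: 5

Standard divisor 9661/24 ≈ 402.542; standard quotas: E 5.756, B 8.258, H 4.750, F 5.237.
Rounding to the nearest integer gives E 6, B 8, H 5, F 5 — total 24, matching the house size, so no adjustment is needed.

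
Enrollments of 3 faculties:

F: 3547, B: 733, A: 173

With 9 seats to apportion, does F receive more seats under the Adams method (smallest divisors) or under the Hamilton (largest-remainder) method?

Hamilton

Adams: F 6, B 2, A 1.
Hamilton: F 7, B 2, A 0.
F gets 6 under Adams and 7 under Hamilton.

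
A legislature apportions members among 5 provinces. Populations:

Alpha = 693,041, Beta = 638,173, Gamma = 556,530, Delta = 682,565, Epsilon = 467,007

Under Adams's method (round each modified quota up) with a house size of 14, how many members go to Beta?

3

Standard divisor 3037316/14 ≈ 216951.143; standard quotas: Alpha 3.194, Beta 2.942, Gamma 2.565, Delta 3.146, Epsilon 2.153.
Rounding up gives 4, 3, 3, 4, 3 = 17 seats, so the divisor must be adjusted.
With modified divisor 255900: modified quotas Alpha 2.708, Beta 2.494, Gamma 2.175, Delta 2.667, Epsilon 1.825.
Rounding up: Alpha 3, Beta 3, Gamma 3, Delta 3, Epsilon 2 (total 14).
Beta receives 3.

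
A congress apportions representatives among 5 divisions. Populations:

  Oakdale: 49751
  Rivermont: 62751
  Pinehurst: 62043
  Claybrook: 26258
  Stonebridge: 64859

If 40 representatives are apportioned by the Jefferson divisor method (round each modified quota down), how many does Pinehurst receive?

Standard divisor 265662/40 ≈ 6641.55; standard quotas: Oakdale 7.491, Rivermont 9.448, Pinehurst 9.342, Claybrook 3.954, Stonebridge 9.766.
Rounding down gives 7, 9, 9, 3, 9 = 37 seats, so the divisor must be adjusted.
With modified divisor 6250: modified quotas Oakdale 7.960, Rivermont 10.040, Pinehurst 9.927, Claybrook 4.201, Stonebridge 10.377.
Rounding down: Oakdale 7, Rivermont 10, Pinehurst 9, Claybrook 4, Stonebridge 10 (total 40).
Pinehurst receives 9.

9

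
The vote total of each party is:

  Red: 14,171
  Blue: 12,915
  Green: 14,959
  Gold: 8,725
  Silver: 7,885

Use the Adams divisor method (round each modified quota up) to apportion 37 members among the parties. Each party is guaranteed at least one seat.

Red=9, Blue=8, Green=9, Gold=6, Silver=5

Standard divisor 58655/37 ≈ 1585.27; standard quotas: Red 8.939, Blue 8.147, Green 9.436, Gold 5.504, Silver 4.974.
Rounding up gives 9, 9, 10, 6, 5 = 39 seats, so the divisor must be adjusted.
With modified divisor 1700: modified quotas Red 8.336, Blue 7.597, Green 8.799, Gold 5.132, Silver 4.638.
Rounding up: Red 9, Blue 8, Green 9, Gold 6, Silver 5 (total 37).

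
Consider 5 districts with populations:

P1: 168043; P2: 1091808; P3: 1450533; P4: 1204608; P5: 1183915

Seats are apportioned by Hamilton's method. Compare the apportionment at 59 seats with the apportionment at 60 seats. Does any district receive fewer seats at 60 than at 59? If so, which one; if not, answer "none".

At 59 seats: P1 2, P2 12, P3 17, P4 14, P5 14.
At 60 seats: P1 2, P2 13, P3 17, P4 14, P5 14.
No district's allocation decreased.

none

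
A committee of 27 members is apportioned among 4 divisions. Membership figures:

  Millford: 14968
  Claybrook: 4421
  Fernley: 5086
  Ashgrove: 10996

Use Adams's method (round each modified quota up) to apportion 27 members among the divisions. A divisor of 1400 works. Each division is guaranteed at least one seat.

With modified divisor 1400: modified quotas Millford 10.691, Claybrook 3.158, Fernley 3.633, Ashgrove 7.854.
Rounding up: Millford 11, Claybrook 4, Fernley 4, Ashgrove 8 (total 27).

Millford 11; Claybrook 4; Fernley 4; Ashgrove 8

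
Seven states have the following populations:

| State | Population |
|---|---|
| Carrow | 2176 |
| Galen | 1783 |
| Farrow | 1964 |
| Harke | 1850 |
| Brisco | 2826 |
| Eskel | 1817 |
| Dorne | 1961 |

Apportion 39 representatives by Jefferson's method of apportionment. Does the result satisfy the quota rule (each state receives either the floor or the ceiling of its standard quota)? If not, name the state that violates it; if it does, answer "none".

Standard quotas: Carrow 5.903, Galen 4.837, Farrow 5.328, Harke 5.018, Brisco 7.666, Eskel 4.929, Dorne 5.320.
Jefferson allocation: Carrow 6, Galen 5, Farrow 5, Harke 5, Brisco 8, Eskel 5, Dorne 5.
Every allocation lies between the lower and upper quota.

none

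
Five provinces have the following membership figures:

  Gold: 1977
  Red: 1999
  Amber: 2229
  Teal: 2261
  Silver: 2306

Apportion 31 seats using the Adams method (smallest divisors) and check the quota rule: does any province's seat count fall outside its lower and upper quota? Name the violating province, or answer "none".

Standard quotas: Gold 5.689, Red 5.753, Amber 6.415, Teal 6.507, Silver 6.636.
Adams allocation: Gold 6, Red 6, Amber 6, Teal 6, Silver 7.
Every allocation lies between the lower and upper quota.

none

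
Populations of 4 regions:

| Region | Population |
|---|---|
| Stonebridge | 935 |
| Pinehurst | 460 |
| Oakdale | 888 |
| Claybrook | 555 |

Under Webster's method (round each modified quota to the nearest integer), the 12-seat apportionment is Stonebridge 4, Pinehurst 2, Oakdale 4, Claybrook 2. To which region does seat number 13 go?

Priority for the next seat is population ÷ (current seats + 0.5).
Priorities: Stonebridge 207.778, Pinehurst 184.000, Oakdale 197.333, Claybrook 222.000.
Highest priority: Claybrook.

Claybrook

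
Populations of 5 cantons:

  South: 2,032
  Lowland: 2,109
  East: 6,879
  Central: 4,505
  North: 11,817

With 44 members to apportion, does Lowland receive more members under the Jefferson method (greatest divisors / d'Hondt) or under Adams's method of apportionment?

Adams

Jefferson: South 3, Lowland 3, East 11, Central 7, North 20.
Adams: South 4, Lowland 4, East 11, Central 7, North 18.
Lowland gets 3 under Jefferson and 4 under Adams.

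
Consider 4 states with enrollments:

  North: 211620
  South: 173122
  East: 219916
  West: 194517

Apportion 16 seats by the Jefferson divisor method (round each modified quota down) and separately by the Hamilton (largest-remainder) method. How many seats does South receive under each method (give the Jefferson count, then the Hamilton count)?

3 and 4

Jefferson: North 4, South 3, East 5, West 4.
Hamilton: North 4, South 4, East 4, West 4.
South gets 3 under Jefferson and 4 under Hamilton.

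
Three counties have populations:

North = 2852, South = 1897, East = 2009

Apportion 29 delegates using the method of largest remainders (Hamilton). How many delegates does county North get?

12

Total 6758; standard divisor 6758/29 ≈ 233.034.
Standard quotas: North 12.239, South 8.140, East 8.621.
Lower quotas: North 12, South 8, East 8 (sum 28, leaving 1 seat).
Remainders in descending order: East 0.621, North 0.239, South 0.140.
Largest remainder: East receives the extra seat.
North receives 12.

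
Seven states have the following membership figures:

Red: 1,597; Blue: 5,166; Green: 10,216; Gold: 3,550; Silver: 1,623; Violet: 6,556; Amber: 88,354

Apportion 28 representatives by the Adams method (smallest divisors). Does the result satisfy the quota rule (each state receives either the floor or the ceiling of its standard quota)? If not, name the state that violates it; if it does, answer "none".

Amber

Standard quotas: Red 0.382, Blue 1.236, Green 2.444, Gold 0.849, Silver 0.388, Violet 1.568, Amber 21.133.
Adams allocation: Red 1, Blue 2, Green 3, Gold 1, Silver 1, Violet 2, Amber 18.
Amber has quota 21.133 (lower 21, upper 22) but receives 18 — outside the quota interval.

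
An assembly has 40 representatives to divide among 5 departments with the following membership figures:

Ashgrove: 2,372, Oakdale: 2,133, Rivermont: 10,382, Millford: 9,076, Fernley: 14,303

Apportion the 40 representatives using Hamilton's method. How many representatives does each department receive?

Ashgrove: 2; Oakdale: 2; Rivermont: 11; Millford: 10; Fernley: 15

The standard divisor is 38266/40 ≈ 956.65.
Standard quotas: Ashgrove 2.4795, Oakdale 2.2297, Rivermont 10.8525, Millford 9.4873, Fernley 14.9511.
Lower quotas: Ashgrove 2, Oakdale 2, Rivermont 10, Millford 9, Fernley 14 (sum 37, leaving 3 seats).
Remainders in descending order: Fernley 0.9511, Rivermont 0.8525, Millford 0.4873, Ashgrove 0.4795, Oakdale 0.2297.
The surplus seats go to Fernley, Rivermont, Millford.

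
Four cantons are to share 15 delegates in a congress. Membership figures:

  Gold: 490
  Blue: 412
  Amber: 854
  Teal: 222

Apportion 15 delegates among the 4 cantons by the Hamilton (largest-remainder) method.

Gold: 4, Blue: 3, Amber: 6, Teal: 2

Total 1978; standard divisor 1978/15 ≈ 131.867.
Standard quotas: Gold 3.716, Blue 3.124, Amber 6.476, Teal 1.684.
Lower quotas: Gold 3, Blue 3, Amber 6, Teal 1 (sum 13, leaving 2 seats).
Remainders in descending order: Gold 0.716, Teal 0.684, Amber 0.476, Blue 0.124.
The surplus seats go to Gold, Teal.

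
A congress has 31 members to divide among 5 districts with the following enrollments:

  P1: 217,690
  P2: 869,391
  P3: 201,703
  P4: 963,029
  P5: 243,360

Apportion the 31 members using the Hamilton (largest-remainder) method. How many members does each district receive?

The standard divisor is 2495173/31 ≈ 80489.452.
Standard quotas: P1 2.7046, P2 10.8013, P3 2.5060, P4 11.9647, P5 3.0235.
Lower quotas: P1 2, P2 10, P3 2, P4 11, P5 3 (sum 28, leaving 3 seats).
Remainders in descending order: P4 0.9647, P2 0.8013, P1 0.7046, P3 0.5060, P5 0.0235.
The surplus seats go to P4, P2, P1.

P1=3, P2=11, P3=2, P4=12, P5=3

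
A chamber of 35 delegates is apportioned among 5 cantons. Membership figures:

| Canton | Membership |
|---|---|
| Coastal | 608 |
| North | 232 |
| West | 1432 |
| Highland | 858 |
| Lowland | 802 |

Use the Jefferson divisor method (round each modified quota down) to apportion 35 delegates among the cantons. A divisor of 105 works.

With modified divisor 105: modified quotas Coastal 5.790, North 2.210, West 13.638, Highland 8.171, Lowland 7.638.
Rounding down: Coastal 5, North 2, West 13, Highland 8, Lowland 7 (total 35).

Coastal: 5; North: 2; West: 13; Highland: 8; Lowland: 7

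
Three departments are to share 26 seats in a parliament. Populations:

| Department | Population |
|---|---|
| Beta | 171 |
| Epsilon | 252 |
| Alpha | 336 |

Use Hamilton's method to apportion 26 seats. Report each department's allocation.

Beta: 6, Epsilon: 9, Alpha: 11

Total 759; standard divisor 759/26 ≈ 29.192.
Standard quotas: Beta 5.858, Epsilon 8.632, Alpha 11.510.
Lower quotas: Beta 5, Epsilon 8, Alpha 11 (sum 24, leaving 2 seats).
Remainders in descending order: Beta 0.858, Epsilon 0.632, Alpha 0.510.
Largest remainders: Beta, Epsilon receive the extra seats.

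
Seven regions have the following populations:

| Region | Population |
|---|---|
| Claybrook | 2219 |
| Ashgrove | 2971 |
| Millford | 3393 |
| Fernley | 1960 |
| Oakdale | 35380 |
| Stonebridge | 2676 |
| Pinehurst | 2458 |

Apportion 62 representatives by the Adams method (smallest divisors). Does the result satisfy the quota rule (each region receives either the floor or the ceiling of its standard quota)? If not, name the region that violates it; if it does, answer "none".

Oakdale

Standard quotas: Claybrook 2.695, Ashgrove 3.608, Millford 4.120, Fernley 2.380, Oakdale 42.963, Stonebridge 3.250, Pinehurst 2.985.
Adams allocation: Claybrook 3, Ashgrove 4, Millford 4, Fernley 3, Oakdale 41, Stonebridge 4, Pinehurst 3.
Oakdale has quota 42.963 (lower 42, upper 43) but receives 41 — outside the quota interval.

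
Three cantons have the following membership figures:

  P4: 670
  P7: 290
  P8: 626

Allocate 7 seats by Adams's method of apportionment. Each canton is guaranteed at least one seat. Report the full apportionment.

Standard divisor 1586/7 ≈ 226.571; standard quotas: P4 2.957, P7 1.280, P8 2.763.
Rounding up gives 3, 2, 3 = 8 seats, so the divisor must be adjusted.
With modified divisor 300: modified quotas P4 2.233, P7 0.967, P8 2.087.
Rounding up: P4 3, P7 1, P8 3 (total 7).

P4 3, P7 1, P8 3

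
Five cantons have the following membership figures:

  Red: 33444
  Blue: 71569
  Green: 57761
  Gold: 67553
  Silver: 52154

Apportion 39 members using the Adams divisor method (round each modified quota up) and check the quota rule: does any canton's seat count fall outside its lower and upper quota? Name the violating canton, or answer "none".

none

Standard quotas: Red 4.617, Blue 9.881, Green 7.975, Gold 9.327, Silver 7.201.
Adams allocation: Red 5, Blue 10, Green 8, Gold 9, Silver 7.
Every allocation lies between the lower and upper quota.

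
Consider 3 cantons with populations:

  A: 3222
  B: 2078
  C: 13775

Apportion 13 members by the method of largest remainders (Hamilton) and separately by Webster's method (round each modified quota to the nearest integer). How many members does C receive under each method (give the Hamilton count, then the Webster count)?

9 and 10

Hamilton: A 2, B 2, C 9.
Webster: A 2, B 1, C 10.
C gets 9 under Hamilton and 10 under Webster.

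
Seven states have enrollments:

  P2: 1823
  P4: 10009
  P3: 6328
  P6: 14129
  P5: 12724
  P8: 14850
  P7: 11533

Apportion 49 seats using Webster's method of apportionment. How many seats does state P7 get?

8

Standard divisor 71396/49 ≈ 1457.061; standard quotas: P2 1.251, P4 6.869, P3 4.343, P6 9.697, P5 8.733, P8 10.192, P7 7.915.
Rounding to the nearest integer gives P2 1, P4 7, P3 4, P6 10, P5 9, P8 10, P7 8 — total 49, matching the house size, so no adjustment is needed.
P7 receives 8.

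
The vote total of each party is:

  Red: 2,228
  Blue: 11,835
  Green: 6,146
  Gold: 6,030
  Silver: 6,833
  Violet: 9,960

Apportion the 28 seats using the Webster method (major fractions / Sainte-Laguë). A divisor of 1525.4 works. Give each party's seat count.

Red=1, Blue=8, Green=4, Gold=4, Silver=4, Violet=7

With modified divisor 1525.4: modified quotas Red 1.461, Blue 7.759, Green 4.029, Gold 3.953, Silver 4.479, Violet 6.529.
Rounding to the nearest integer: Red 1, Blue 8, Green 4, Gold 4, Silver 4, Violet 7 (total 28).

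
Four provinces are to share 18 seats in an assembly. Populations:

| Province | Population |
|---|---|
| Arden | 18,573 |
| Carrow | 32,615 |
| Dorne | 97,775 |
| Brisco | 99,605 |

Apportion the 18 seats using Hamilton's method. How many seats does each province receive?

Standard divisor: 248568 ÷ 18 ≈ 13809.333.
Standard quotas: Arden 1.3450, Carrow 2.3618, Dorne 7.0804, Brisco 7.2129.
Lower quotas: Arden 1, Carrow 2, Dorne 7, Brisco 7 (sum 17, leaving 1 seat).
Remainders in descending order: Carrow 0.3618, Arden 0.3450, Brisco 0.2129, Dorne 0.0804.
Largest remainder: Carrow receives the extra seat.

Arden 1; Carrow 3; Dorne 7; Brisco 7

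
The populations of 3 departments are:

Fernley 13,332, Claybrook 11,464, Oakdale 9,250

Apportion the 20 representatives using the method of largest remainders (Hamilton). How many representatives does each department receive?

Fernley: 8, Claybrook: 7, Oakdale: 5

Standard divisor: 34046 ÷ 20 ≈ 1702.3.
Standard quotas: Fernley 7.8318, Claybrook 6.7344, Oakdale 5.4338.
Lower quotas: Fernley 7, Claybrook 6, Oakdale 5 (sum 18, leaving 2 seats).
Remainders in descending order: Fernley 0.8318, Claybrook 0.7344, Oakdale 0.4338.
The surplus seats go to Fernley, Claybrook.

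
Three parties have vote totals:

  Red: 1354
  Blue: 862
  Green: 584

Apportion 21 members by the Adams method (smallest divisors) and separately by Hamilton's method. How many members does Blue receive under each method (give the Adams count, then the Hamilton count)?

Adams: Red 10, Blue 6, Green 5.
Hamilton: Red 10, Blue 7, Green 4.
Blue gets 6 under Adams and 7 under Hamilton.

6 and 7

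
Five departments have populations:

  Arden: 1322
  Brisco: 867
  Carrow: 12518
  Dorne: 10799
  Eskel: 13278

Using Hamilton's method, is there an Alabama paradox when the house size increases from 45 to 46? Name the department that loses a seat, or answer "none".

At 45 seats: Arden 2, Brisco 1, Carrow 14, Dorne 13, Eskel 15.
At 46 seats: Arden 1, Brisco 1, Carrow 15, Dorne 13, Eskel 16.
Arden drops from 2 to 1.

Arden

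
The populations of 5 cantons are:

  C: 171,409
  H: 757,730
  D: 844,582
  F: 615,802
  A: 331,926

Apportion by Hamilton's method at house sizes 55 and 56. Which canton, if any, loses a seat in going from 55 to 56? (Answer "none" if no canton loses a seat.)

At 55 seats: C 4, H 15, D 17, F 12, A 7.
At 56 seats: C 3, H 16, D 17, F 13, A 7.
C drops from 4 to 3.

C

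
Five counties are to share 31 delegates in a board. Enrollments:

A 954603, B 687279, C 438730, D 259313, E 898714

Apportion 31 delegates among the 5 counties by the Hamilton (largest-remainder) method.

Total 3238639; standard divisor 3238639/31 ≈ 104472.226.
Standard quotas: A 9.1374, B 6.5786, C 4.1995, D 2.4821, E 8.6024.
Lower quotas: A 9, B 6, C 4, D 2, E 8 (sum 29, leaving 2 seats).
Remainders in descending order: E 0.6024, B 0.5786, D 0.4821, C 0.1995, A 0.1374.
The surplus seats go to E, B.

A 9, B 7, C 4, D 2, E 9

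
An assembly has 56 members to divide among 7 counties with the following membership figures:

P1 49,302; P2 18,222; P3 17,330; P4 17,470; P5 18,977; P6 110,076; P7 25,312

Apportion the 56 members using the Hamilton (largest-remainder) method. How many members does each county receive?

Standard divisor: 256689 ÷ 56 ≈ 4583.732.
Standard quotas: P1 10.7559, P2 3.9754, P3 3.7808, P4 3.8113, P5 4.1401, P6 24.0145, P7 5.5221.
Lower quotas: P1 10, P2 3, P3 3, P4 3, P5 4, P6 24, P7 5 (sum 52, leaving 4 seats).
Remainders in descending order: P2 0.9754, P4 0.8113, P3 0.7808, P1 0.7559, P7 0.5221, P5 0.1401, P6 0.0145.
Largest remainders: P2, P4, P3, P1 receive the extra seats.

P1 11; P2 4; P3 4; P4 4; P5 4; P6 24; P7 5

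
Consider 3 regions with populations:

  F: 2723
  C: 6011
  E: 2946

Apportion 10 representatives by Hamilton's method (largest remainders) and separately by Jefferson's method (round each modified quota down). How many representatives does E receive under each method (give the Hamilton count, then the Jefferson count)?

3 and 2

Hamilton: F 2, C 5, E 3.
Jefferson: F 2, C 6, E 2.
E gets 3 under Hamilton and 2 under Jefferson.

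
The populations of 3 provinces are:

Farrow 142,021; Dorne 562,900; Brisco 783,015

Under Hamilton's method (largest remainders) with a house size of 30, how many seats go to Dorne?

The standard divisor is 1487936/30 ≈ 49597.867.
Standard quotas: Farrow 2.8634, Dorne 11.3493, Brisco 15.7873.
Lower quotas: Farrow 2, Dorne 11, Brisco 15 (sum 28, leaving 2 seats).
Remainders in descending order: Farrow 0.8634, Brisco 0.7873, Dorne 0.3493.
Largest remainders: Farrow, Brisco receive the extra seats.
Dorne receives 11.

11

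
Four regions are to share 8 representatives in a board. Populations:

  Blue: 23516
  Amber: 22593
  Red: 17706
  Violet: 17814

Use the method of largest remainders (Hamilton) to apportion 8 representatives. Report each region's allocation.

Blue 2; Amber 2; Red 2; Violet 2

Standard divisor: 81629 ÷ 8 ≈ 10203.625.
Standard quotas: Blue 2.3047, Amber 2.2142, Red 1.7353, Violet 1.7459.
Lower quotas: Blue 2, Amber 2, Red 1, Violet 1 (sum 6, leaving 2 seats).
Remainders in descending order: Violet 0.7459, Red 0.7353, Blue 0.3047, Amber 0.2142.
Largest remainders: Violet, Red receive the extra seats.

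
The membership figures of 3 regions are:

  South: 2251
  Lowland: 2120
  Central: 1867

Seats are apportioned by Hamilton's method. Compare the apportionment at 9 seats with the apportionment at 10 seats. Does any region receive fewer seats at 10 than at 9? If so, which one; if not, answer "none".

none

At 9 seats: South 3, Lowland 3, Central 3.
At 10 seats: South 4, Lowland 3, Central 3.
No region's allocation decreased.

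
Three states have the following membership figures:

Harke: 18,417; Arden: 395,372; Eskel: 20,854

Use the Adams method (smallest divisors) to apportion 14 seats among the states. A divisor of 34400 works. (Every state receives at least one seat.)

Harke 1, Arden 12, Eskel 1

With modified divisor 34400: modified quotas Harke 0.535, Arden 11.493, Eskel 0.606.
Rounding up: Harke 1, Arden 12, Eskel 1 (total 14).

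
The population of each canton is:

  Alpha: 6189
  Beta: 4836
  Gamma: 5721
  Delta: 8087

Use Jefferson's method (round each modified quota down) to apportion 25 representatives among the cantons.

Standard divisor 24833/25 ≈ 993.32; standard quotas: Alpha 6.231, Beta 4.869, Gamma 5.759, Delta 8.141.
Rounding down gives 6, 4, 5, 8 = 23 seats, so the divisor must be adjusted.
With modified divisor 930: modified quotas Alpha 6.655, Beta 5.200, Gamma 6.152, Delta 8.696.
Rounding down: Alpha 6, Beta 5, Gamma 6, Delta 8 (total 25).

Alpha: 6; Beta: 5; Gamma: 6; Delta: 8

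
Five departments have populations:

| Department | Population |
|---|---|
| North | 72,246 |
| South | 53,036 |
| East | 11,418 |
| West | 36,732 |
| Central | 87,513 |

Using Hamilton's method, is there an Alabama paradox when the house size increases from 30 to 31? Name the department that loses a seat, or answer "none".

At 30 seats: North 8, South 6, East 2, West 4, Central 10.
At 31 seats: North 9, South 6, East 1, West 4, Central 11.
East drops from 2 to 1.

East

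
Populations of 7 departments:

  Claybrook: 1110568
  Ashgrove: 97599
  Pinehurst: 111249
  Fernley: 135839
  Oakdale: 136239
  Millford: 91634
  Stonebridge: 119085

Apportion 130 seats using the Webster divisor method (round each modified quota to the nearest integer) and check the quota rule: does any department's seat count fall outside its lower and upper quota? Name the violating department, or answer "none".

Claybrook

Standard quotas: Claybrook 80.109, Ashgrove 7.040, Pinehurst 8.025, Fernley 9.799, Oakdale 9.827, Millford 6.610, Stonebridge 8.590.
Webster allocation: Claybrook 79, Ashgrove 7, Pinehurst 8, Fernley 10, Oakdale 10, Millford 7, Stonebridge 9.
Claybrook has quota 80.109 (lower 80, upper 81) but receives 79 — outside the quota interval.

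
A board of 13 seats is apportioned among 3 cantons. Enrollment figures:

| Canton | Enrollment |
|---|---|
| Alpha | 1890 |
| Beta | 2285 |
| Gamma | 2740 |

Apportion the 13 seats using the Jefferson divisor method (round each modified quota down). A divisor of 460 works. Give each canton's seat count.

Alpha=4, Beta=4, Gamma=5

With modified divisor 460: modified quotas Alpha 4.109, Beta 4.967, Gamma 5.957.
Rounding down: Alpha 4, Beta 4, Gamma 5 (total 13).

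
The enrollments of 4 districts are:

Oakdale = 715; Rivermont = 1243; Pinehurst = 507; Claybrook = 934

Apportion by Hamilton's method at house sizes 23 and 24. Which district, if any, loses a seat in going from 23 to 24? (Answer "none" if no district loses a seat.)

At 23 seats: Oakdale 5, Rivermont 8, Pinehurst 4, Claybrook 6.
At 24 seats: Oakdale 5, Rivermont 9, Pinehurst 3, Claybrook 7.
Pinehurst drops from 4 to 3.

Pinehurst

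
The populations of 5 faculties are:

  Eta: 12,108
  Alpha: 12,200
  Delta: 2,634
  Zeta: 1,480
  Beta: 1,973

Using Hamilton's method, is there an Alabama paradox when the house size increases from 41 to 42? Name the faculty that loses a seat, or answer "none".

At 41 seats: Eta 16, Alpha 16, Delta 4, Zeta 2, Beta 3.
At 42 seats: Eta 17, Alpha 17, Delta 3, Zeta 2, Beta 3.
Delta drops from 4 to 3.

Delta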